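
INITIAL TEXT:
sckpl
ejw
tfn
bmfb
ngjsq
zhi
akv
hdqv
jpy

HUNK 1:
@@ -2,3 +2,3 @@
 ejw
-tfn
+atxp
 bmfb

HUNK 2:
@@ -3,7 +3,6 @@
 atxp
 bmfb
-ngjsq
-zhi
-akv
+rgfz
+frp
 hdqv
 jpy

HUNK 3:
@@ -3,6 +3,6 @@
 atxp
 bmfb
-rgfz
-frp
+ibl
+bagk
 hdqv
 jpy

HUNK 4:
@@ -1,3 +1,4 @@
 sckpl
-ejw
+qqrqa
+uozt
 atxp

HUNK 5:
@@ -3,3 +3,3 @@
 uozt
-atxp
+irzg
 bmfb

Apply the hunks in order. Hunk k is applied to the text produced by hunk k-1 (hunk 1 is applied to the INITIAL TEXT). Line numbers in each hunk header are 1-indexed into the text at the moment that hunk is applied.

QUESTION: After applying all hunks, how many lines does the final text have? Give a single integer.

Hunk 1: at line 2 remove [tfn] add [atxp] -> 9 lines: sckpl ejw atxp bmfb ngjsq zhi akv hdqv jpy
Hunk 2: at line 3 remove [ngjsq,zhi,akv] add [rgfz,frp] -> 8 lines: sckpl ejw atxp bmfb rgfz frp hdqv jpy
Hunk 3: at line 3 remove [rgfz,frp] add [ibl,bagk] -> 8 lines: sckpl ejw atxp bmfb ibl bagk hdqv jpy
Hunk 4: at line 1 remove [ejw] add [qqrqa,uozt] -> 9 lines: sckpl qqrqa uozt atxp bmfb ibl bagk hdqv jpy
Hunk 5: at line 3 remove [atxp] add [irzg] -> 9 lines: sckpl qqrqa uozt irzg bmfb ibl bagk hdqv jpy
Final line count: 9

Answer: 9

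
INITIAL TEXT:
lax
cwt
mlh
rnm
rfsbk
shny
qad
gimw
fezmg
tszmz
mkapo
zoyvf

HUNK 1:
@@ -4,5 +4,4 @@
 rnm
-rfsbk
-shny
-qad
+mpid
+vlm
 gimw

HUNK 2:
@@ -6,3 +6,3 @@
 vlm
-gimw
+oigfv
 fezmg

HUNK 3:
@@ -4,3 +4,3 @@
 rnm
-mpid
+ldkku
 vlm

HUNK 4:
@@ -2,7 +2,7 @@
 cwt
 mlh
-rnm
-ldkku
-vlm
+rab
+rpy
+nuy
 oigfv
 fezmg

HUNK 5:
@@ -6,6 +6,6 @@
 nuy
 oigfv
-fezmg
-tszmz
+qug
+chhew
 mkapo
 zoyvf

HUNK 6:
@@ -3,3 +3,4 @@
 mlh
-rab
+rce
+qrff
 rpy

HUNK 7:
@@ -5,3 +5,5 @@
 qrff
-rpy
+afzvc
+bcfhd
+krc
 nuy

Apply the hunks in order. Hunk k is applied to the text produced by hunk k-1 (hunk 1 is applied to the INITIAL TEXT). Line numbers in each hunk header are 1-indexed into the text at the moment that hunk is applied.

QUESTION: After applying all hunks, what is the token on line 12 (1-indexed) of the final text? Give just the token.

Answer: chhew

Derivation:
Hunk 1: at line 4 remove [rfsbk,shny,qad] add [mpid,vlm] -> 11 lines: lax cwt mlh rnm mpid vlm gimw fezmg tszmz mkapo zoyvf
Hunk 2: at line 6 remove [gimw] add [oigfv] -> 11 lines: lax cwt mlh rnm mpid vlm oigfv fezmg tszmz mkapo zoyvf
Hunk 3: at line 4 remove [mpid] add [ldkku] -> 11 lines: lax cwt mlh rnm ldkku vlm oigfv fezmg tszmz mkapo zoyvf
Hunk 4: at line 2 remove [rnm,ldkku,vlm] add [rab,rpy,nuy] -> 11 lines: lax cwt mlh rab rpy nuy oigfv fezmg tszmz mkapo zoyvf
Hunk 5: at line 6 remove [fezmg,tszmz] add [qug,chhew] -> 11 lines: lax cwt mlh rab rpy nuy oigfv qug chhew mkapo zoyvf
Hunk 6: at line 3 remove [rab] add [rce,qrff] -> 12 lines: lax cwt mlh rce qrff rpy nuy oigfv qug chhew mkapo zoyvf
Hunk 7: at line 5 remove [rpy] add [afzvc,bcfhd,krc] -> 14 lines: lax cwt mlh rce qrff afzvc bcfhd krc nuy oigfv qug chhew mkapo zoyvf
Final line 12: chhew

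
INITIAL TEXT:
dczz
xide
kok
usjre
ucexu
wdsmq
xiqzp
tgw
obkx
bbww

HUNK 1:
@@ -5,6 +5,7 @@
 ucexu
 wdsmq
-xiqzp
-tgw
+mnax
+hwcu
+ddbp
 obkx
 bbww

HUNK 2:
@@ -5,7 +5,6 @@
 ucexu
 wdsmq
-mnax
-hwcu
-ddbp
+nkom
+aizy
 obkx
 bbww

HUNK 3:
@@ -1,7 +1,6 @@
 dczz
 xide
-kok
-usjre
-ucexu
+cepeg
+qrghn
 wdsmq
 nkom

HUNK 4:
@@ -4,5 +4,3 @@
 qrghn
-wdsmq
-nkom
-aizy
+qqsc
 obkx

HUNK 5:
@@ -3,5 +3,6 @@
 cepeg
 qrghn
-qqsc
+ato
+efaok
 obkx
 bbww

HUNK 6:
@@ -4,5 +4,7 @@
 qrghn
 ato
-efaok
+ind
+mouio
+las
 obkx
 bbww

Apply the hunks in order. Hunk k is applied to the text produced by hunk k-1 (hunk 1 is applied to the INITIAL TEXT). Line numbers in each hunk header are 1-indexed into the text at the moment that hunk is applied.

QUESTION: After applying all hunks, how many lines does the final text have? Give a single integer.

Hunk 1: at line 5 remove [xiqzp,tgw] add [mnax,hwcu,ddbp] -> 11 lines: dczz xide kok usjre ucexu wdsmq mnax hwcu ddbp obkx bbww
Hunk 2: at line 5 remove [mnax,hwcu,ddbp] add [nkom,aizy] -> 10 lines: dczz xide kok usjre ucexu wdsmq nkom aizy obkx bbww
Hunk 3: at line 1 remove [kok,usjre,ucexu] add [cepeg,qrghn] -> 9 lines: dczz xide cepeg qrghn wdsmq nkom aizy obkx bbww
Hunk 4: at line 4 remove [wdsmq,nkom,aizy] add [qqsc] -> 7 lines: dczz xide cepeg qrghn qqsc obkx bbww
Hunk 5: at line 3 remove [qqsc] add [ato,efaok] -> 8 lines: dczz xide cepeg qrghn ato efaok obkx bbww
Hunk 6: at line 4 remove [efaok] add [ind,mouio,las] -> 10 lines: dczz xide cepeg qrghn ato ind mouio las obkx bbww
Final line count: 10

Answer: 10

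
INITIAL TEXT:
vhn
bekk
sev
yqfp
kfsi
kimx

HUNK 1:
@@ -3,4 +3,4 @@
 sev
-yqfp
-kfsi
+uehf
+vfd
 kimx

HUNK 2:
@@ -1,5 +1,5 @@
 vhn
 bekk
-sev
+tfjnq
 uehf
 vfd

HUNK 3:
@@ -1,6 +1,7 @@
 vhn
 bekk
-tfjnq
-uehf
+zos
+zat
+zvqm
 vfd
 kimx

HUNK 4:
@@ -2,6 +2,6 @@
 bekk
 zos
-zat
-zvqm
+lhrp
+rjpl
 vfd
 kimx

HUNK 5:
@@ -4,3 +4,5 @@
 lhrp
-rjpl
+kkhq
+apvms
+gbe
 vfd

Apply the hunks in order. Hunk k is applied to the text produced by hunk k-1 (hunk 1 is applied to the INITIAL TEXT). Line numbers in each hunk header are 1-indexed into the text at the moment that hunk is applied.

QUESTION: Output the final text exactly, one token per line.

Hunk 1: at line 3 remove [yqfp,kfsi] add [uehf,vfd] -> 6 lines: vhn bekk sev uehf vfd kimx
Hunk 2: at line 1 remove [sev] add [tfjnq] -> 6 lines: vhn bekk tfjnq uehf vfd kimx
Hunk 3: at line 1 remove [tfjnq,uehf] add [zos,zat,zvqm] -> 7 lines: vhn bekk zos zat zvqm vfd kimx
Hunk 4: at line 2 remove [zat,zvqm] add [lhrp,rjpl] -> 7 lines: vhn bekk zos lhrp rjpl vfd kimx
Hunk 5: at line 4 remove [rjpl] add [kkhq,apvms,gbe] -> 9 lines: vhn bekk zos lhrp kkhq apvms gbe vfd kimx

Answer: vhn
bekk
zos
lhrp
kkhq
apvms
gbe
vfd
kimx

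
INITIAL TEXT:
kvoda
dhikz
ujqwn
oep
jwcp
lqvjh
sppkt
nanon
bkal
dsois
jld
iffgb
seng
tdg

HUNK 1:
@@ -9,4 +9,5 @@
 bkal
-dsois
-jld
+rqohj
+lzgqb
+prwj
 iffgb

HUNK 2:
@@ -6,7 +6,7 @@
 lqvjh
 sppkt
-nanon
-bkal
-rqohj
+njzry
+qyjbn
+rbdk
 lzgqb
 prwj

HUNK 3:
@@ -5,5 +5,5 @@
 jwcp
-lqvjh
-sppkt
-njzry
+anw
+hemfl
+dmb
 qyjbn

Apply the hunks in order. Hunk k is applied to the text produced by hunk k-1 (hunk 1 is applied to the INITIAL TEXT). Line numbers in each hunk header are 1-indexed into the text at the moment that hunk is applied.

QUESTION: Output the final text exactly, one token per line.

Answer: kvoda
dhikz
ujqwn
oep
jwcp
anw
hemfl
dmb
qyjbn
rbdk
lzgqb
prwj
iffgb
seng
tdg

Derivation:
Hunk 1: at line 9 remove [dsois,jld] add [rqohj,lzgqb,prwj] -> 15 lines: kvoda dhikz ujqwn oep jwcp lqvjh sppkt nanon bkal rqohj lzgqb prwj iffgb seng tdg
Hunk 2: at line 6 remove [nanon,bkal,rqohj] add [njzry,qyjbn,rbdk] -> 15 lines: kvoda dhikz ujqwn oep jwcp lqvjh sppkt njzry qyjbn rbdk lzgqb prwj iffgb seng tdg
Hunk 3: at line 5 remove [lqvjh,sppkt,njzry] add [anw,hemfl,dmb] -> 15 lines: kvoda dhikz ujqwn oep jwcp anw hemfl dmb qyjbn rbdk lzgqb prwj iffgb seng tdg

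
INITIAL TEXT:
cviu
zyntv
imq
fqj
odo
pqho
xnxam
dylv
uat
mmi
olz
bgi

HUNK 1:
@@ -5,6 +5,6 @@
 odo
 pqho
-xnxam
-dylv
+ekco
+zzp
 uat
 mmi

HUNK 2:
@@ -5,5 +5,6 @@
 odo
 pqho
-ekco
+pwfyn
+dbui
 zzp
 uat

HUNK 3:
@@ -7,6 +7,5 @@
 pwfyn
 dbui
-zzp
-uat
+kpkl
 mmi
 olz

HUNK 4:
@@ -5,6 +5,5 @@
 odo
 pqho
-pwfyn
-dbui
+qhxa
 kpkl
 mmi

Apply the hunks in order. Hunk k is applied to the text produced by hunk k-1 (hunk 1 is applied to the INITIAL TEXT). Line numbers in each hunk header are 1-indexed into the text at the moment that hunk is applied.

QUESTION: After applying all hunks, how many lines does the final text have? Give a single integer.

Answer: 11

Derivation:
Hunk 1: at line 5 remove [xnxam,dylv] add [ekco,zzp] -> 12 lines: cviu zyntv imq fqj odo pqho ekco zzp uat mmi olz bgi
Hunk 2: at line 5 remove [ekco] add [pwfyn,dbui] -> 13 lines: cviu zyntv imq fqj odo pqho pwfyn dbui zzp uat mmi olz bgi
Hunk 3: at line 7 remove [zzp,uat] add [kpkl] -> 12 lines: cviu zyntv imq fqj odo pqho pwfyn dbui kpkl mmi olz bgi
Hunk 4: at line 5 remove [pwfyn,dbui] add [qhxa] -> 11 lines: cviu zyntv imq fqj odo pqho qhxa kpkl mmi olz bgi
Final line count: 11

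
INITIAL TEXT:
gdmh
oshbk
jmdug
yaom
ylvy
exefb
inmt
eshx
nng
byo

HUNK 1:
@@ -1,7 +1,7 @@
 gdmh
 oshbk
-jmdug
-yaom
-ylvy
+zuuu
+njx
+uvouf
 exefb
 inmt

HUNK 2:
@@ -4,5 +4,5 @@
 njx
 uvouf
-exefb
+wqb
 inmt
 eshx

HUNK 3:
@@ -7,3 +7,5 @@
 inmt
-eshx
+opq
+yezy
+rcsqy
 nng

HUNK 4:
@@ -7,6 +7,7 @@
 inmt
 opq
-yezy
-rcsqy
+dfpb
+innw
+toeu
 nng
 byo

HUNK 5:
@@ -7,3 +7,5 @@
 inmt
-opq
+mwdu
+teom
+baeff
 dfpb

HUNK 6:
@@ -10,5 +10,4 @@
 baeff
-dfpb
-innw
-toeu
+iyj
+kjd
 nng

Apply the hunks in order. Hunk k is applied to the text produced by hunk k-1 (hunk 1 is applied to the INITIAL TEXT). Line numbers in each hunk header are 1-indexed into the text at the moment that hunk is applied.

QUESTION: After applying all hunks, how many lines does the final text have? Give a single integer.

Answer: 14

Derivation:
Hunk 1: at line 1 remove [jmdug,yaom,ylvy] add [zuuu,njx,uvouf] -> 10 lines: gdmh oshbk zuuu njx uvouf exefb inmt eshx nng byo
Hunk 2: at line 4 remove [exefb] add [wqb] -> 10 lines: gdmh oshbk zuuu njx uvouf wqb inmt eshx nng byo
Hunk 3: at line 7 remove [eshx] add [opq,yezy,rcsqy] -> 12 lines: gdmh oshbk zuuu njx uvouf wqb inmt opq yezy rcsqy nng byo
Hunk 4: at line 7 remove [yezy,rcsqy] add [dfpb,innw,toeu] -> 13 lines: gdmh oshbk zuuu njx uvouf wqb inmt opq dfpb innw toeu nng byo
Hunk 5: at line 7 remove [opq] add [mwdu,teom,baeff] -> 15 lines: gdmh oshbk zuuu njx uvouf wqb inmt mwdu teom baeff dfpb innw toeu nng byo
Hunk 6: at line 10 remove [dfpb,innw,toeu] add [iyj,kjd] -> 14 lines: gdmh oshbk zuuu njx uvouf wqb inmt mwdu teom baeff iyj kjd nng byo
Final line count: 14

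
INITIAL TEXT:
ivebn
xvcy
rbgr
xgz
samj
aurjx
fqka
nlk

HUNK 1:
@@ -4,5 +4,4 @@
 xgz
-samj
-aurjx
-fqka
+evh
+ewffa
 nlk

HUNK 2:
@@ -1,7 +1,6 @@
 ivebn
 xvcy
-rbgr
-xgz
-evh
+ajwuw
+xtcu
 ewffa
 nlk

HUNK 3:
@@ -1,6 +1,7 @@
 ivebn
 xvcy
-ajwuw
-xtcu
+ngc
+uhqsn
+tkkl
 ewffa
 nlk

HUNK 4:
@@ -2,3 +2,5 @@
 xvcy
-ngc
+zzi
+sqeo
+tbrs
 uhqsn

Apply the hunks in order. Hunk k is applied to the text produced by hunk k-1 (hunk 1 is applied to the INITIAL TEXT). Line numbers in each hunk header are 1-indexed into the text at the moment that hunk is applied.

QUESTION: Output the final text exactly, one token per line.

Answer: ivebn
xvcy
zzi
sqeo
tbrs
uhqsn
tkkl
ewffa
nlk

Derivation:
Hunk 1: at line 4 remove [samj,aurjx,fqka] add [evh,ewffa] -> 7 lines: ivebn xvcy rbgr xgz evh ewffa nlk
Hunk 2: at line 1 remove [rbgr,xgz,evh] add [ajwuw,xtcu] -> 6 lines: ivebn xvcy ajwuw xtcu ewffa nlk
Hunk 3: at line 1 remove [ajwuw,xtcu] add [ngc,uhqsn,tkkl] -> 7 lines: ivebn xvcy ngc uhqsn tkkl ewffa nlk
Hunk 4: at line 2 remove [ngc] add [zzi,sqeo,tbrs] -> 9 lines: ivebn xvcy zzi sqeo tbrs uhqsn tkkl ewffa nlk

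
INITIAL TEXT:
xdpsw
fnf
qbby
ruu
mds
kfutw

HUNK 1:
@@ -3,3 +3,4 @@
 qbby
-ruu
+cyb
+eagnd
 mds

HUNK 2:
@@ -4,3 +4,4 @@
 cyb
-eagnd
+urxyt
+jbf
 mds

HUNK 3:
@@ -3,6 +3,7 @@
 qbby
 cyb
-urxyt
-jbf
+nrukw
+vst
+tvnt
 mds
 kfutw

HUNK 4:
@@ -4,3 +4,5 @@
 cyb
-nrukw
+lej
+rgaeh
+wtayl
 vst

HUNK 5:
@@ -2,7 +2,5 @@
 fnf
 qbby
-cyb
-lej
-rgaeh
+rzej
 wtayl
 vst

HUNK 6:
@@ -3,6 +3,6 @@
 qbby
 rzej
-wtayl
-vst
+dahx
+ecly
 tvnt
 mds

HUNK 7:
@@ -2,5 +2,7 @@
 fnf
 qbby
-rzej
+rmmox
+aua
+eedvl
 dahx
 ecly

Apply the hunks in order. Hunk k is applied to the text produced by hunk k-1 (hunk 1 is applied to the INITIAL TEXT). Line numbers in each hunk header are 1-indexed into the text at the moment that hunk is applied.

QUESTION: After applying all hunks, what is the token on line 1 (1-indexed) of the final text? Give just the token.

Hunk 1: at line 3 remove [ruu] add [cyb,eagnd] -> 7 lines: xdpsw fnf qbby cyb eagnd mds kfutw
Hunk 2: at line 4 remove [eagnd] add [urxyt,jbf] -> 8 lines: xdpsw fnf qbby cyb urxyt jbf mds kfutw
Hunk 3: at line 3 remove [urxyt,jbf] add [nrukw,vst,tvnt] -> 9 lines: xdpsw fnf qbby cyb nrukw vst tvnt mds kfutw
Hunk 4: at line 4 remove [nrukw] add [lej,rgaeh,wtayl] -> 11 lines: xdpsw fnf qbby cyb lej rgaeh wtayl vst tvnt mds kfutw
Hunk 5: at line 2 remove [cyb,lej,rgaeh] add [rzej] -> 9 lines: xdpsw fnf qbby rzej wtayl vst tvnt mds kfutw
Hunk 6: at line 3 remove [wtayl,vst] add [dahx,ecly] -> 9 lines: xdpsw fnf qbby rzej dahx ecly tvnt mds kfutw
Hunk 7: at line 2 remove [rzej] add [rmmox,aua,eedvl] -> 11 lines: xdpsw fnf qbby rmmox aua eedvl dahx ecly tvnt mds kfutw
Final line 1: xdpsw

Answer: xdpsw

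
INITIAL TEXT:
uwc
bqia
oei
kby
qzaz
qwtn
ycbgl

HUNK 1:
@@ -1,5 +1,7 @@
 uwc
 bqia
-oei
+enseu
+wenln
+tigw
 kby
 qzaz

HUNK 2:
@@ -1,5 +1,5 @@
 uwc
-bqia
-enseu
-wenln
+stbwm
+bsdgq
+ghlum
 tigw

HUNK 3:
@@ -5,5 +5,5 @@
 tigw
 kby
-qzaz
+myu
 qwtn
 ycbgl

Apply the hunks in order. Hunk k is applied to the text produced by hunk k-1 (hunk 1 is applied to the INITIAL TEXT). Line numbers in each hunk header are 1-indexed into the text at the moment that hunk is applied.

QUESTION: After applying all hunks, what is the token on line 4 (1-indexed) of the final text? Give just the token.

Hunk 1: at line 1 remove [oei] add [enseu,wenln,tigw] -> 9 lines: uwc bqia enseu wenln tigw kby qzaz qwtn ycbgl
Hunk 2: at line 1 remove [bqia,enseu,wenln] add [stbwm,bsdgq,ghlum] -> 9 lines: uwc stbwm bsdgq ghlum tigw kby qzaz qwtn ycbgl
Hunk 3: at line 5 remove [qzaz] add [myu] -> 9 lines: uwc stbwm bsdgq ghlum tigw kby myu qwtn ycbgl
Final line 4: ghlum

Answer: ghlum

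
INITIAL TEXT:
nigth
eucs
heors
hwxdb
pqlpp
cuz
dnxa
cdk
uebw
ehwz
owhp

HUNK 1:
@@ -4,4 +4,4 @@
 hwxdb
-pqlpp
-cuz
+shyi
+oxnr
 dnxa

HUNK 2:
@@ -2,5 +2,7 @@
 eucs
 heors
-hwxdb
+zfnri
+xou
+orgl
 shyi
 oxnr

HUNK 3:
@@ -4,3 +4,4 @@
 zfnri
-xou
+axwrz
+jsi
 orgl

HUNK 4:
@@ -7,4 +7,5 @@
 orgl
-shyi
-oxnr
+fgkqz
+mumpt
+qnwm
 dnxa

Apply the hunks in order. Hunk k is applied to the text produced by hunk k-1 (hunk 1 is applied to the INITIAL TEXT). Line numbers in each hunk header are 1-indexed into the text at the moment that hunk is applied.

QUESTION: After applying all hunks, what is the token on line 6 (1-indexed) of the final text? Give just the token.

Answer: jsi

Derivation:
Hunk 1: at line 4 remove [pqlpp,cuz] add [shyi,oxnr] -> 11 lines: nigth eucs heors hwxdb shyi oxnr dnxa cdk uebw ehwz owhp
Hunk 2: at line 2 remove [hwxdb] add [zfnri,xou,orgl] -> 13 lines: nigth eucs heors zfnri xou orgl shyi oxnr dnxa cdk uebw ehwz owhp
Hunk 3: at line 4 remove [xou] add [axwrz,jsi] -> 14 lines: nigth eucs heors zfnri axwrz jsi orgl shyi oxnr dnxa cdk uebw ehwz owhp
Hunk 4: at line 7 remove [shyi,oxnr] add [fgkqz,mumpt,qnwm] -> 15 lines: nigth eucs heors zfnri axwrz jsi orgl fgkqz mumpt qnwm dnxa cdk uebw ehwz owhp
Final line 6: jsi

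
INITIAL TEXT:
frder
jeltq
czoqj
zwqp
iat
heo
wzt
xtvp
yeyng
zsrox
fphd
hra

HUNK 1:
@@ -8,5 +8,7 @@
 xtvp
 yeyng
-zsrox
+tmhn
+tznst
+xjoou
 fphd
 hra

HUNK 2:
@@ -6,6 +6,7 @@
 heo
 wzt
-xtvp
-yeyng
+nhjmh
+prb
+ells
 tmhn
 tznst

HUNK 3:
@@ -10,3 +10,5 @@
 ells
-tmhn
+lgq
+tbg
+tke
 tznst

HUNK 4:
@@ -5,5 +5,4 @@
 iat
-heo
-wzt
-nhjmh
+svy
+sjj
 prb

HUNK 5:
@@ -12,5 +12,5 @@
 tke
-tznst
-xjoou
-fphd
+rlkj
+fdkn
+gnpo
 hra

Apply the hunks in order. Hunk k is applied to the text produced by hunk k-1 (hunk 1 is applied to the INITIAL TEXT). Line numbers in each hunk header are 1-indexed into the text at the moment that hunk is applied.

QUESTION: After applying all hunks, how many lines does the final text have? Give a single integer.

Answer: 16

Derivation:
Hunk 1: at line 8 remove [zsrox] add [tmhn,tznst,xjoou] -> 14 lines: frder jeltq czoqj zwqp iat heo wzt xtvp yeyng tmhn tznst xjoou fphd hra
Hunk 2: at line 6 remove [xtvp,yeyng] add [nhjmh,prb,ells] -> 15 lines: frder jeltq czoqj zwqp iat heo wzt nhjmh prb ells tmhn tznst xjoou fphd hra
Hunk 3: at line 10 remove [tmhn] add [lgq,tbg,tke] -> 17 lines: frder jeltq czoqj zwqp iat heo wzt nhjmh prb ells lgq tbg tke tznst xjoou fphd hra
Hunk 4: at line 5 remove [heo,wzt,nhjmh] add [svy,sjj] -> 16 lines: frder jeltq czoqj zwqp iat svy sjj prb ells lgq tbg tke tznst xjoou fphd hra
Hunk 5: at line 12 remove [tznst,xjoou,fphd] add [rlkj,fdkn,gnpo] -> 16 lines: frder jeltq czoqj zwqp iat svy sjj prb ells lgq tbg tke rlkj fdkn gnpo hra
Final line count: 16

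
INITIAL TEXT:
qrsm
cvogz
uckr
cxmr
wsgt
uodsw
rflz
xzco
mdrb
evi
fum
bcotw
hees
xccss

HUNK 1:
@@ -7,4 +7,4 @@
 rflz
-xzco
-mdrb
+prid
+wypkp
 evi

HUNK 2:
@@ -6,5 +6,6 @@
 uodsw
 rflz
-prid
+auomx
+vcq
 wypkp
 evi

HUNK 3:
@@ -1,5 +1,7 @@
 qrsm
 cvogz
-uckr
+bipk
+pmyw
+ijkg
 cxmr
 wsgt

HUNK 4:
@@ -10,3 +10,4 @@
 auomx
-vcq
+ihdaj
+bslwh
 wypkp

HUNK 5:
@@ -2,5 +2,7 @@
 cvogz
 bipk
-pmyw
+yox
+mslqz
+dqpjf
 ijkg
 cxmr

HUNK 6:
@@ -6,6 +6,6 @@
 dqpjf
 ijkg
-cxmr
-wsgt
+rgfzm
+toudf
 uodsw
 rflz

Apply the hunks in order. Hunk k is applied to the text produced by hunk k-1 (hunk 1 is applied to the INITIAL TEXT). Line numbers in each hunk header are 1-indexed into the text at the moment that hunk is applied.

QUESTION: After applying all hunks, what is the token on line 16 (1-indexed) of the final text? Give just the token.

Answer: evi

Derivation:
Hunk 1: at line 7 remove [xzco,mdrb] add [prid,wypkp] -> 14 lines: qrsm cvogz uckr cxmr wsgt uodsw rflz prid wypkp evi fum bcotw hees xccss
Hunk 2: at line 6 remove [prid] add [auomx,vcq] -> 15 lines: qrsm cvogz uckr cxmr wsgt uodsw rflz auomx vcq wypkp evi fum bcotw hees xccss
Hunk 3: at line 1 remove [uckr] add [bipk,pmyw,ijkg] -> 17 lines: qrsm cvogz bipk pmyw ijkg cxmr wsgt uodsw rflz auomx vcq wypkp evi fum bcotw hees xccss
Hunk 4: at line 10 remove [vcq] add [ihdaj,bslwh] -> 18 lines: qrsm cvogz bipk pmyw ijkg cxmr wsgt uodsw rflz auomx ihdaj bslwh wypkp evi fum bcotw hees xccss
Hunk 5: at line 2 remove [pmyw] add [yox,mslqz,dqpjf] -> 20 lines: qrsm cvogz bipk yox mslqz dqpjf ijkg cxmr wsgt uodsw rflz auomx ihdaj bslwh wypkp evi fum bcotw hees xccss
Hunk 6: at line 6 remove [cxmr,wsgt] add [rgfzm,toudf] -> 20 lines: qrsm cvogz bipk yox mslqz dqpjf ijkg rgfzm toudf uodsw rflz auomx ihdaj bslwh wypkp evi fum bcotw hees xccss
Final line 16: evi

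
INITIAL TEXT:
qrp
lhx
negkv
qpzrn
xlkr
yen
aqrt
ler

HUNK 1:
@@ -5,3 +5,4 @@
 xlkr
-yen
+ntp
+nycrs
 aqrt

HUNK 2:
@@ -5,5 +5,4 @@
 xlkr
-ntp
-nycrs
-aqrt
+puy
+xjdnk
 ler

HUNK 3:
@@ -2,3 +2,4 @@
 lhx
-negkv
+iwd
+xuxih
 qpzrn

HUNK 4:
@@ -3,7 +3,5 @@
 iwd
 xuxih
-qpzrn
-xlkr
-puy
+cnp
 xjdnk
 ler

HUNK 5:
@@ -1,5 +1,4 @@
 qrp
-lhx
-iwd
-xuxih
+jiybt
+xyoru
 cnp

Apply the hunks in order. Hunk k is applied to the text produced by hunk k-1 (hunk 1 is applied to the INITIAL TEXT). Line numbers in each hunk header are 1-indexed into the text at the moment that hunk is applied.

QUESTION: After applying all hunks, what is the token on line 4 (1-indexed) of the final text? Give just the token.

Hunk 1: at line 5 remove [yen] add [ntp,nycrs] -> 9 lines: qrp lhx negkv qpzrn xlkr ntp nycrs aqrt ler
Hunk 2: at line 5 remove [ntp,nycrs,aqrt] add [puy,xjdnk] -> 8 lines: qrp lhx negkv qpzrn xlkr puy xjdnk ler
Hunk 3: at line 2 remove [negkv] add [iwd,xuxih] -> 9 lines: qrp lhx iwd xuxih qpzrn xlkr puy xjdnk ler
Hunk 4: at line 3 remove [qpzrn,xlkr,puy] add [cnp] -> 7 lines: qrp lhx iwd xuxih cnp xjdnk ler
Hunk 5: at line 1 remove [lhx,iwd,xuxih] add [jiybt,xyoru] -> 6 lines: qrp jiybt xyoru cnp xjdnk ler
Final line 4: cnp

Answer: cnp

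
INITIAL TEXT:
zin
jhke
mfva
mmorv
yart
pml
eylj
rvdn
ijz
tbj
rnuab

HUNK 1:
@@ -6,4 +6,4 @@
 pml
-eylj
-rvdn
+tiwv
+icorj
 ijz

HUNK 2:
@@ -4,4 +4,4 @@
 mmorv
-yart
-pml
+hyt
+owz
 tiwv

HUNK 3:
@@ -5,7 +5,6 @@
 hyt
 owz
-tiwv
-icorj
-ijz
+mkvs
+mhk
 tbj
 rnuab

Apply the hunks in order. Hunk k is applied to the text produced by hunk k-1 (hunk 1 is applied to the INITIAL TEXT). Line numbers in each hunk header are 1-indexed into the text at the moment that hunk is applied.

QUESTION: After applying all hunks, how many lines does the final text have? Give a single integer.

Answer: 10

Derivation:
Hunk 1: at line 6 remove [eylj,rvdn] add [tiwv,icorj] -> 11 lines: zin jhke mfva mmorv yart pml tiwv icorj ijz tbj rnuab
Hunk 2: at line 4 remove [yart,pml] add [hyt,owz] -> 11 lines: zin jhke mfva mmorv hyt owz tiwv icorj ijz tbj rnuab
Hunk 3: at line 5 remove [tiwv,icorj,ijz] add [mkvs,mhk] -> 10 lines: zin jhke mfva mmorv hyt owz mkvs mhk tbj rnuab
Final line count: 10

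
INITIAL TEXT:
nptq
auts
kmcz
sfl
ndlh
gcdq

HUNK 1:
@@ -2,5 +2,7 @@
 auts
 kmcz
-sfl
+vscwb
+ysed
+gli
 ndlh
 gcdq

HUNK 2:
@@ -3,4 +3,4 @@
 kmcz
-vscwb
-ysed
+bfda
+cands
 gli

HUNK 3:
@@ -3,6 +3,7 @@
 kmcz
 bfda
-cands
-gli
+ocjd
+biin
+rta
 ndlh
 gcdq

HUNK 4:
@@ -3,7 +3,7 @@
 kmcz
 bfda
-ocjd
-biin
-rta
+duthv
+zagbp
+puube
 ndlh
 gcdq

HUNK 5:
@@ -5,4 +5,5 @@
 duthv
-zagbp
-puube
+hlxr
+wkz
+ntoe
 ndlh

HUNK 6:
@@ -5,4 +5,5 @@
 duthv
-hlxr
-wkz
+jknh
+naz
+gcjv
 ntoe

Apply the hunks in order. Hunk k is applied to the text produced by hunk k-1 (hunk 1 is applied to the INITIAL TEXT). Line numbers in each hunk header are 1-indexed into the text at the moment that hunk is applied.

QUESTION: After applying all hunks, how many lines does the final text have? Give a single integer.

Hunk 1: at line 2 remove [sfl] add [vscwb,ysed,gli] -> 8 lines: nptq auts kmcz vscwb ysed gli ndlh gcdq
Hunk 2: at line 3 remove [vscwb,ysed] add [bfda,cands] -> 8 lines: nptq auts kmcz bfda cands gli ndlh gcdq
Hunk 3: at line 3 remove [cands,gli] add [ocjd,biin,rta] -> 9 lines: nptq auts kmcz bfda ocjd biin rta ndlh gcdq
Hunk 4: at line 3 remove [ocjd,biin,rta] add [duthv,zagbp,puube] -> 9 lines: nptq auts kmcz bfda duthv zagbp puube ndlh gcdq
Hunk 5: at line 5 remove [zagbp,puube] add [hlxr,wkz,ntoe] -> 10 lines: nptq auts kmcz bfda duthv hlxr wkz ntoe ndlh gcdq
Hunk 6: at line 5 remove [hlxr,wkz] add [jknh,naz,gcjv] -> 11 lines: nptq auts kmcz bfda duthv jknh naz gcjv ntoe ndlh gcdq
Final line count: 11

Answer: 11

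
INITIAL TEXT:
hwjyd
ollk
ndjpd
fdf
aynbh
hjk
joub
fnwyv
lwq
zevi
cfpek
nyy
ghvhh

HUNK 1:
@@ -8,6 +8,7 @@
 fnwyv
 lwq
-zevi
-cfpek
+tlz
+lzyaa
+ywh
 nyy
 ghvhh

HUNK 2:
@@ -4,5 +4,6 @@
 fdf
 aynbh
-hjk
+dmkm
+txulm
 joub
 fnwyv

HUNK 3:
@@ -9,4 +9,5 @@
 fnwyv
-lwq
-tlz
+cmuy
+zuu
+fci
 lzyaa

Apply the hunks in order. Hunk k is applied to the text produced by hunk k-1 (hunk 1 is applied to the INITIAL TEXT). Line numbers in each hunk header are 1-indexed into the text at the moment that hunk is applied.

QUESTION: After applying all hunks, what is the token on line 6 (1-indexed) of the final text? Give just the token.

Hunk 1: at line 8 remove [zevi,cfpek] add [tlz,lzyaa,ywh] -> 14 lines: hwjyd ollk ndjpd fdf aynbh hjk joub fnwyv lwq tlz lzyaa ywh nyy ghvhh
Hunk 2: at line 4 remove [hjk] add [dmkm,txulm] -> 15 lines: hwjyd ollk ndjpd fdf aynbh dmkm txulm joub fnwyv lwq tlz lzyaa ywh nyy ghvhh
Hunk 3: at line 9 remove [lwq,tlz] add [cmuy,zuu,fci] -> 16 lines: hwjyd ollk ndjpd fdf aynbh dmkm txulm joub fnwyv cmuy zuu fci lzyaa ywh nyy ghvhh
Final line 6: dmkm

Answer: dmkm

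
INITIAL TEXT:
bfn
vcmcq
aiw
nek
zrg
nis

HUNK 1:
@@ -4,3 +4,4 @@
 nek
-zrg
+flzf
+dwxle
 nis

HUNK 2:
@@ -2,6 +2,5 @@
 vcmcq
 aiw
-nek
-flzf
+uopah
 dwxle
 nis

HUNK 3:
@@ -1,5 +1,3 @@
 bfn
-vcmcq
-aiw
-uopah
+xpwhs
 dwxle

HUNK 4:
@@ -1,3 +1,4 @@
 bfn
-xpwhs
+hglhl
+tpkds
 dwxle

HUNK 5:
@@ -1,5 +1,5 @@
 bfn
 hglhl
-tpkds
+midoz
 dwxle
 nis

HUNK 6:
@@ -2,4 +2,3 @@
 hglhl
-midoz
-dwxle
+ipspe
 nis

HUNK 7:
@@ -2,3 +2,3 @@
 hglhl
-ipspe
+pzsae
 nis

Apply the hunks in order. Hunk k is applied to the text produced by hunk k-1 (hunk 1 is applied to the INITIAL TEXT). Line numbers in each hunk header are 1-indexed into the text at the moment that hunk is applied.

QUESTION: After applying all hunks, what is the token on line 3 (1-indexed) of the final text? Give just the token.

Answer: pzsae

Derivation:
Hunk 1: at line 4 remove [zrg] add [flzf,dwxle] -> 7 lines: bfn vcmcq aiw nek flzf dwxle nis
Hunk 2: at line 2 remove [nek,flzf] add [uopah] -> 6 lines: bfn vcmcq aiw uopah dwxle nis
Hunk 3: at line 1 remove [vcmcq,aiw,uopah] add [xpwhs] -> 4 lines: bfn xpwhs dwxle nis
Hunk 4: at line 1 remove [xpwhs] add [hglhl,tpkds] -> 5 lines: bfn hglhl tpkds dwxle nis
Hunk 5: at line 1 remove [tpkds] add [midoz] -> 5 lines: bfn hglhl midoz dwxle nis
Hunk 6: at line 2 remove [midoz,dwxle] add [ipspe] -> 4 lines: bfn hglhl ipspe nis
Hunk 7: at line 2 remove [ipspe] add [pzsae] -> 4 lines: bfn hglhl pzsae nis
Final line 3: pzsae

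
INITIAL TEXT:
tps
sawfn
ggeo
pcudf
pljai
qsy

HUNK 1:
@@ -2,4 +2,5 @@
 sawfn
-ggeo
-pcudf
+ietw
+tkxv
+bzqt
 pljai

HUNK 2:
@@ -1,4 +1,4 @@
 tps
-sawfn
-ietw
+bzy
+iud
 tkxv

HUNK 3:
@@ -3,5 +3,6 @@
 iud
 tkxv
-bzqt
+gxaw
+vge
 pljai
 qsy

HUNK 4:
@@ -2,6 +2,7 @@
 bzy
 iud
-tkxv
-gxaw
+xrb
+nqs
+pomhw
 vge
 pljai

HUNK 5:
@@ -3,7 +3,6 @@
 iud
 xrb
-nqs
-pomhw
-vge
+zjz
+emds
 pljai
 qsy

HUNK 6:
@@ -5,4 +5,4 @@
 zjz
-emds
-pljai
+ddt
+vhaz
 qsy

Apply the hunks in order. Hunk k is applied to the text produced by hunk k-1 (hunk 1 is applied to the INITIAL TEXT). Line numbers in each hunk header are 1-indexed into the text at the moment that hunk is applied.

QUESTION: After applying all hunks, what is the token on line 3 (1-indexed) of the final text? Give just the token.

Answer: iud

Derivation:
Hunk 1: at line 2 remove [ggeo,pcudf] add [ietw,tkxv,bzqt] -> 7 lines: tps sawfn ietw tkxv bzqt pljai qsy
Hunk 2: at line 1 remove [sawfn,ietw] add [bzy,iud] -> 7 lines: tps bzy iud tkxv bzqt pljai qsy
Hunk 3: at line 3 remove [bzqt] add [gxaw,vge] -> 8 lines: tps bzy iud tkxv gxaw vge pljai qsy
Hunk 4: at line 2 remove [tkxv,gxaw] add [xrb,nqs,pomhw] -> 9 lines: tps bzy iud xrb nqs pomhw vge pljai qsy
Hunk 5: at line 3 remove [nqs,pomhw,vge] add [zjz,emds] -> 8 lines: tps bzy iud xrb zjz emds pljai qsy
Hunk 6: at line 5 remove [emds,pljai] add [ddt,vhaz] -> 8 lines: tps bzy iud xrb zjz ddt vhaz qsy
Final line 3: iud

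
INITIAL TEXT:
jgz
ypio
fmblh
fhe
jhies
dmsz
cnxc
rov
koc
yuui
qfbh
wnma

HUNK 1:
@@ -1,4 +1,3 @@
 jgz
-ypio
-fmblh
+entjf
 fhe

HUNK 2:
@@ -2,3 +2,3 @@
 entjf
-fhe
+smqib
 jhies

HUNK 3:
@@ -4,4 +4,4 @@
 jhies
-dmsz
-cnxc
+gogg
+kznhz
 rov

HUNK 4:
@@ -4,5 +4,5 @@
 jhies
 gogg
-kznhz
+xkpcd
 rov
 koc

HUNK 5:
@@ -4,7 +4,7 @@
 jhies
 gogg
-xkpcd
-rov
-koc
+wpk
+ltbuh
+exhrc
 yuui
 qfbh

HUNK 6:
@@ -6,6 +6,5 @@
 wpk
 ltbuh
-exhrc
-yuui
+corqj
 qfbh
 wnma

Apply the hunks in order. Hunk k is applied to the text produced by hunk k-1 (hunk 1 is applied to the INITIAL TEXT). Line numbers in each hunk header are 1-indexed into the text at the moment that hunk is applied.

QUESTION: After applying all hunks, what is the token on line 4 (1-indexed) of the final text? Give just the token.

Hunk 1: at line 1 remove [ypio,fmblh] add [entjf] -> 11 lines: jgz entjf fhe jhies dmsz cnxc rov koc yuui qfbh wnma
Hunk 2: at line 2 remove [fhe] add [smqib] -> 11 lines: jgz entjf smqib jhies dmsz cnxc rov koc yuui qfbh wnma
Hunk 3: at line 4 remove [dmsz,cnxc] add [gogg,kznhz] -> 11 lines: jgz entjf smqib jhies gogg kznhz rov koc yuui qfbh wnma
Hunk 4: at line 4 remove [kznhz] add [xkpcd] -> 11 lines: jgz entjf smqib jhies gogg xkpcd rov koc yuui qfbh wnma
Hunk 5: at line 4 remove [xkpcd,rov,koc] add [wpk,ltbuh,exhrc] -> 11 lines: jgz entjf smqib jhies gogg wpk ltbuh exhrc yuui qfbh wnma
Hunk 6: at line 6 remove [exhrc,yuui] add [corqj] -> 10 lines: jgz entjf smqib jhies gogg wpk ltbuh corqj qfbh wnma
Final line 4: jhies

Answer: jhies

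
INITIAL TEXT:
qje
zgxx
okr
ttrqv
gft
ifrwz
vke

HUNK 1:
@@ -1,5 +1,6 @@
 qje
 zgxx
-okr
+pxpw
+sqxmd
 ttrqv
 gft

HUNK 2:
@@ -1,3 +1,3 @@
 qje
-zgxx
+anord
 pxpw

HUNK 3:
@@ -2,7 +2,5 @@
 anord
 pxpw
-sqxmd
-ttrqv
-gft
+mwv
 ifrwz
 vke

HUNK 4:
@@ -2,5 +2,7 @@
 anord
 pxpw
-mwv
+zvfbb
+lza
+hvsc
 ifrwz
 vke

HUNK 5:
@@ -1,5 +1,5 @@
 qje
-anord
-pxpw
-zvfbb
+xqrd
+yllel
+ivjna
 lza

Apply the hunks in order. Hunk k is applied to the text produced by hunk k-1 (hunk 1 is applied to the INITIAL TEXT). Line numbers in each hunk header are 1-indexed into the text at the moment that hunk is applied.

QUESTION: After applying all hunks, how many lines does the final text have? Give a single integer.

Hunk 1: at line 1 remove [okr] add [pxpw,sqxmd] -> 8 lines: qje zgxx pxpw sqxmd ttrqv gft ifrwz vke
Hunk 2: at line 1 remove [zgxx] add [anord] -> 8 lines: qje anord pxpw sqxmd ttrqv gft ifrwz vke
Hunk 3: at line 2 remove [sqxmd,ttrqv,gft] add [mwv] -> 6 lines: qje anord pxpw mwv ifrwz vke
Hunk 4: at line 2 remove [mwv] add [zvfbb,lza,hvsc] -> 8 lines: qje anord pxpw zvfbb lza hvsc ifrwz vke
Hunk 5: at line 1 remove [anord,pxpw,zvfbb] add [xqrd,yllel,ivjna] -> 8 lines: qje xqrd yllel ivjna lza hvsc ifrwz vke
Final line count: 8

Answer: 8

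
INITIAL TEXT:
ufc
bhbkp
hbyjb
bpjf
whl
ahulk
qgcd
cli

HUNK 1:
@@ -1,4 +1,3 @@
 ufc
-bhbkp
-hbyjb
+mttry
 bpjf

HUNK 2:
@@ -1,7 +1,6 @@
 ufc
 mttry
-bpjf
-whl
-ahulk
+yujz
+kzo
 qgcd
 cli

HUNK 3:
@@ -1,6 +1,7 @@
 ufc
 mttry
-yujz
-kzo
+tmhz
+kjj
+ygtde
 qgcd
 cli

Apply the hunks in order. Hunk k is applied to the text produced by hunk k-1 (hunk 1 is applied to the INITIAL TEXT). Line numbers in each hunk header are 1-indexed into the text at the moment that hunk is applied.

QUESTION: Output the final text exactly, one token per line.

Hunk 1: at line 1 remove [bhbkp,hbyjb] add [mttry] -> 7 lines: ufc mttry bpjf whl ahulk qgcd cli
Hunk 2: at line 1 remove [bpjf,whl,ahulk] add [yujz,kzo] -> 6 lines: ufc mttry yujz kzo qgcd cli
Hunk 3: at line 1 remove [yujz,kzo] add [tmhz,kjj,ygtde] -> 7 lines: ufc mttry tmhz kjj ygtde qgcd cli

Answer: ufc
mttry
tmhz
kjj
ygtde
qgcd
cli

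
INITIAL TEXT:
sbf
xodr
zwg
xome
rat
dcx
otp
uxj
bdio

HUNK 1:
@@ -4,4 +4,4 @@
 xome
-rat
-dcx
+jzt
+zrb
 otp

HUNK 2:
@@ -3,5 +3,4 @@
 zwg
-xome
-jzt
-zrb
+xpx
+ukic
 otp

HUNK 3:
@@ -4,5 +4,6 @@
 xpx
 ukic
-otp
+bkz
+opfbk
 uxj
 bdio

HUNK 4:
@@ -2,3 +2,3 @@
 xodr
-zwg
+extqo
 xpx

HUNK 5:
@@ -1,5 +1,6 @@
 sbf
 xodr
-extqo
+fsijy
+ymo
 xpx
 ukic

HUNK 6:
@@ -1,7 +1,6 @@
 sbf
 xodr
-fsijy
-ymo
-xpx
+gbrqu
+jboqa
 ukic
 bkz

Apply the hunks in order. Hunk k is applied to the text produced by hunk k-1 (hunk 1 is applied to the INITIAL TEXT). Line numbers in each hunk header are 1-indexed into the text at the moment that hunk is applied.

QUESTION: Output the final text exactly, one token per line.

Hunk 1: at line 4 remove [rat,dcx] add [jzt,zrb] -> 9 lines: sbf xodr zwg xome jzt zrb otp uxj bdio
Hunk 2: at line 3 remove [xome,jzt,zrb] add [xpx,ukic] -> 8 lines: sbf xodr zwg xpx ukic otp uxj bdio
Hunk 3: at line 4 remove [otp] add [bkz,opfbk] -> 9 lines: sbf xodr zwg xpx ukic bkz opfbk uxj bdio
Hunk 4: at line 2 remove [zwg] add [extqo] -> 9 lines: sbf xodr extqo xpx ukic bkz opfbk uxj bdio
Hunk 5: at line 1 remove [extqo] add [fsijy,ymo] -> 10 lines: sbf xodr fsijy ymo xpx ukic bkz opfbk uxj bdio
Hunk 6: at line 1 remove [fsijy,ymo,xpx] add [gbrqu,jboqa] -> 9 lines: sbf xodr gbrqu jboqa ukic bkz opfbk uxj bdio

Answer: sbf
xodr
gbrqu
jboqa
ukic
bkz
opfbk
uxj
bdio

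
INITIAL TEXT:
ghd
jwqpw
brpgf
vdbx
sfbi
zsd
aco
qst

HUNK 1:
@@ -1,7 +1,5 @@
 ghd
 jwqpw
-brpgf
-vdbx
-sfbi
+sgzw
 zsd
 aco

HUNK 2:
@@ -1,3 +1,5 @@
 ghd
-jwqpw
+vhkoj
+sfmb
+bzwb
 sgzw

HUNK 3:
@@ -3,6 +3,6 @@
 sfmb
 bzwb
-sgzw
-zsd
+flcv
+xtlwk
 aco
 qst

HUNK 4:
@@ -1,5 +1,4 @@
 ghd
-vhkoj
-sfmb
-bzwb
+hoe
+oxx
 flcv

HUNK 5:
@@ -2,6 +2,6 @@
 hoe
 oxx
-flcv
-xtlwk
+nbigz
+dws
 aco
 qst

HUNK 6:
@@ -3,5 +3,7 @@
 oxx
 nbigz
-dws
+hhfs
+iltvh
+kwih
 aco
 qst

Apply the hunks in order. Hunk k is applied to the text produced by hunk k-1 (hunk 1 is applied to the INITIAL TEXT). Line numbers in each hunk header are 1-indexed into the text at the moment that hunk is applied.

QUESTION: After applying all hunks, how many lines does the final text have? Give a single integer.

Answer: 9

Derivation:
Hunk 1: at line 1 remove [brpgf,vdbx,sfbi] add [sgzw] -> 6 lines: ghd jwqpw sgzw zsd aco qst
Hunk 2: at line 1 remove [jwqpw] add [vhkoj,sfmb,bzwb] -> 8 lines: ghd vhkoj sfmb bzwb sgzw zsd aco qst
Hunk 3: at line 3 remove [sgzw,zsd] add [flcv,xtlwk] -> 8 lines: ghd vhkoj sfmb bzwb flcv xtlwk aco qst
Hunk 4: at line 1 remove [vhkoj,sfmb,bzwb] add [hoe,oxx] -> 7 lines: ghd hoe oxx flcv xtlwk aco qst
Hunk 5: at line 2 remove [flcv,xtlwk] add [nbigz,dws] -> 7 lines: ghd hoe oxx nbigz dws aco qst
Hunk 6: at line 3 remove [dws] add [hhfs,iltvh,kwih] -> 9 lines: ghd hoe oxx nbigz hhfs iltvh kwih aco qst
Final line count: 9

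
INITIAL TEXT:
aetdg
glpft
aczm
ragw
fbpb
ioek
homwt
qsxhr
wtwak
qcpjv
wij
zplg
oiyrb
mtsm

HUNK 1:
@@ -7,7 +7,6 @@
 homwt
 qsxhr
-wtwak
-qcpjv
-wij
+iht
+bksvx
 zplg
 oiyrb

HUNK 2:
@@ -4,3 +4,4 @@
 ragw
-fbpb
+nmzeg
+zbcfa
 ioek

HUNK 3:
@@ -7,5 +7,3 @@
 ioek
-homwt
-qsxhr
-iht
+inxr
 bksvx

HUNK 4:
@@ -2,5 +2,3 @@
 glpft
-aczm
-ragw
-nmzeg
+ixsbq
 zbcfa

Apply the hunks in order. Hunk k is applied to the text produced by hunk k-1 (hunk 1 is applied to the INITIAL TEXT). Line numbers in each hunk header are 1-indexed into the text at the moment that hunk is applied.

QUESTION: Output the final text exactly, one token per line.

Answer: aetdg
glpft
ixsbq
zbcfa
ioek
inxr
bksvx
zplg
oiyrb
mtsm

Derivation:
Hunk 1: at line 7 remove [wtwak,qcpjv,wij] add [iht,bksvx] -> 13 lines: aetdg glpft aczm ragw fbpb ioek homwt qsxhr iht bksvx zplg oiyrb mtsm
Hunk 2: at line 4 remove [fbpb] add [nmzeg,zbcfa] -> 14 lines: aetdg glpft aczm ragw nmzeg zbcfa ioek homwt qsxhr iht bksvx zplg oiyrb mtsm
Hunk 3: at line 7 remove [homwt,qsxhr,iht] add [inxr] -> 12 lines: aetdg glpft aczm ragw nmzeg zbcfa ioek inxr bksvx zplg oiyrb mtsm
Hunk 4: at line 2 remove [aczm,ragw,nmzeg] add [ixsbq] -> 10 lines: aetdg glpft ixsbq zbcfa ioek inxr bksvx zplg oiyrb mtsm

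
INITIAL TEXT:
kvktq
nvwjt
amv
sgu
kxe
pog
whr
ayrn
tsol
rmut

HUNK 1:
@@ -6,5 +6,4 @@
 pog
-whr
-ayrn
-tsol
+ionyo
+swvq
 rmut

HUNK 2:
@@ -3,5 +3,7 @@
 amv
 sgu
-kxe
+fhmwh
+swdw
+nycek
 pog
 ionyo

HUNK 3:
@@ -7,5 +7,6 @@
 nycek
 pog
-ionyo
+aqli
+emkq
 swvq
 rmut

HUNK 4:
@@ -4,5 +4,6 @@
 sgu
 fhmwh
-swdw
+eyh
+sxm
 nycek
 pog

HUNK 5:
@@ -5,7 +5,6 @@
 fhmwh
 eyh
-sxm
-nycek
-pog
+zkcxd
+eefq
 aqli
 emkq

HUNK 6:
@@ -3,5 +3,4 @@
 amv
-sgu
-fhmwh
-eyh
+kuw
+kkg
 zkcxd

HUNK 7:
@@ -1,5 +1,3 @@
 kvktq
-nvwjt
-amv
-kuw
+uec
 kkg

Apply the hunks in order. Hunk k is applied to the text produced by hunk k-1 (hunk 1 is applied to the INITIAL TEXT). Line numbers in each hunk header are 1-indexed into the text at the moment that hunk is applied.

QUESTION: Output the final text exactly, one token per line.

Hunk 1: at line 6 remove [whr,ayrn,tsol] add [ionyo,swvq] -> 9 lines: kvktq nvwjt amv sgu kxe pog ionyo swvq rmut
Hunk 2: at line 3 remove [kxe] add [fhmwh,swdw,nycek] -> 11 lines: kvktq nvwjt amv sgu fhmwh swdw nycek pog ionyo swvq rmut
Hunk 3: at line 7 remove [ionyo] add [aqli,emkq] -> 12 lines: kvktq nvwjt amv sgu fhmwh swdw nycek pog aqli emkq swvq rmut
Hunk 4: at line 4 remove [swdw] add [eyh,sxm] -> 13 lines: kvktq nvwjt amv sgu fhmwh eyh sxm nycek pog aqli emkq swvq rmut
Hunk 5: at line 5 remove [sxm,nycek,pog] add [zkcxd,eefq] -> 12 lines: kvktq nvwjt amv sgu fhmwh eyh zkcxd eefq aqli emkq swvq rmut
Hunk 6: at line 3 remove [sgu,fhmwh,eyh] add [kuw,kkg] -> 11 lines: kvktq nvwjt amv kuw kkg zkcxd eefq aqli emkq swvq rmut
Hunk 7: at line 1 remove [nvwjt,amv,kuw] add [uec] -> 9 lines: kvktq uec kkg zkcxd eefq aqli emkq swvq rmut

Answer: kvktq
uec
kkg
zkcxd
eefq
aqli
emkq
swvq
rmut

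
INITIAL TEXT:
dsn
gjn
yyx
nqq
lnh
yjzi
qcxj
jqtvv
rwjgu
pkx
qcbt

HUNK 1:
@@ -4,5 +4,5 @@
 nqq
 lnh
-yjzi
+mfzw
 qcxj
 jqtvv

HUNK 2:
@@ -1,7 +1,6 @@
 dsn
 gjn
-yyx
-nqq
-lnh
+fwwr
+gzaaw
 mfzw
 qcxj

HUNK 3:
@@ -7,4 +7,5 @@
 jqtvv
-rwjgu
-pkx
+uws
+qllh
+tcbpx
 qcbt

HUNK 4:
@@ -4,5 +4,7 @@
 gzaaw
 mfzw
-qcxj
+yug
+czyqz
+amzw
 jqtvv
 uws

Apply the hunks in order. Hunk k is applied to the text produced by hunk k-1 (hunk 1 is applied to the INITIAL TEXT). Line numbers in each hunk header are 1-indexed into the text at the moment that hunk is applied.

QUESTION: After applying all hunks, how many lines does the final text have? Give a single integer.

Hunk 1: at line 4 remove [yjzi] add [mfzw] -> 11 lines: dsn gjn yyx nqq lnh mfzw qcxj jqtvv rwjgu pkx qcbt
Hunk 2: at line 1 remove [yyx,nqq,lnh] add [fwwr,gzaaw] -> 10 lines: dsn gjn fwwr gzaaw mfzw qcxj jqtvv rwjgu pkx qcbt
Hunk 3: at line 7 remove [rwjgu,pkx] add [uws,qllh,tcbpx] -> 11 lines: dsn gjn fwwr gzaaw mfzw qcxj jqtvv uws qllh tcbpx qcbt
Hunk 4: at line 4 remove [qcxj] add [yug,czyqz,amzw] -> 13 lines: dsn gjn fwwr gzaaw mfzw yug czyqz amzw jqtvv uws qllh tcbpx qcbt
Final line count: 13

Answer: 13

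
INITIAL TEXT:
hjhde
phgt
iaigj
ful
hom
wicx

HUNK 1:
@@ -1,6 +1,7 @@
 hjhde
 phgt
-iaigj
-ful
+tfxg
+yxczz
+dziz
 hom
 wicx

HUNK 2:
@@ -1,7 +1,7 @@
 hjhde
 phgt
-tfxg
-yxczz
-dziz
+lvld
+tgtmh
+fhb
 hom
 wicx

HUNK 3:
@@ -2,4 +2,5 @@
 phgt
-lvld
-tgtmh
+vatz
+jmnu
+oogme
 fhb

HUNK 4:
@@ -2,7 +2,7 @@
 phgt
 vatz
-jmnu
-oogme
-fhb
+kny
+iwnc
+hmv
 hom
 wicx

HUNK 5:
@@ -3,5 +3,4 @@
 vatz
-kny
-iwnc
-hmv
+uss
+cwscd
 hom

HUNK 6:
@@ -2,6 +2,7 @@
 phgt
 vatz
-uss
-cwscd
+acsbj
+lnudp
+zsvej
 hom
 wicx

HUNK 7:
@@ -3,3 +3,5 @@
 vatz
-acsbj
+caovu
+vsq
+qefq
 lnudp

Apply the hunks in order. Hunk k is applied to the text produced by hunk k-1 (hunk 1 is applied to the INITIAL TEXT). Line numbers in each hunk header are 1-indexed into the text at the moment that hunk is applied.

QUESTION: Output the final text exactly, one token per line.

Hunk 1: at line 1 remove [iaigj,ful] add [tfxg,yxczz,dziz] -> 7 lines: hjhde phgt tfxg yxczz dziz hom wicx
Hunk 2: at line 1 remove [tfxg,yxczz,dziz] add [lvld,tgtmh,fhb] -> 7 lines: hjhde phgt lvld tgtmh fhb hom wicx
Hunk 3: at line 2 remove [lvld,tgtmh] add [vatz,jmnu,oogme] -> 8 lines: hjhde phgt vatz jmnu oogme fhb hom wicx
Hunk 4: at line 2 remove [jmnu,oogme,fhb] add [kny,iwnc,hmv] -> 8 lines: hjhde phgt vatz kny iwnc hmv hom wicx
Hunk 5: at line 3 remove [kny,iwnc,hmv] add [uss,cwscd] -> 7 lines: hjhde phgt vatz uss cwscd hom wicx
Hunk 6: at line 2 remove [uss,cwscd] add [acsbj,lnudp,zsvej] -> 8 lines: hjhde phgt vatz acsbj lnudp zsvej hom wicx
Hunk 7: at line 3 remove [acsbj] add [caovu,vsq,qefq] -> 10 lines: hjhde phgt vatz caovu vsq qefq lnudp zsvej hom wicx

Answer: hjhde
phgt
vatz
caovu
vsq
qefq
lnudp
zsvej
hom
wicx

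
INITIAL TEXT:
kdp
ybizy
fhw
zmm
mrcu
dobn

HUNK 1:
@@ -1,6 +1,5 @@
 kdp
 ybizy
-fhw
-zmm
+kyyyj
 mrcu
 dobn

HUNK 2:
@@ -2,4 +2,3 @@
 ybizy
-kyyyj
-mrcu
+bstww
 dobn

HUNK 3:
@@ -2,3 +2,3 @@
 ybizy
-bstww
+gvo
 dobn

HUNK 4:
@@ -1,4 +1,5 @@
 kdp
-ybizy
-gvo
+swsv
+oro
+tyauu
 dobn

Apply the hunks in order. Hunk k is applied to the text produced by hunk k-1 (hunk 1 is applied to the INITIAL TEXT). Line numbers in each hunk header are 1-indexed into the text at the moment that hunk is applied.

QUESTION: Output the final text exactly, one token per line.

Answer: kdp
swsv
oro
tyauu
dobn

Derivation:
Hunk 1: at line 1 remove [fhw,zmm] add [kyyyj] -> 5 lines: kdp ybizy kyyyj mrcu dobn
Hunk 2: at line 2 remove [kyyyj,mrcu] add [bstww] -> 4 lines: kdp ybizy bstww dobn
Hunk 3: at line 2 remove [bstww] add [gvo] -> 4 lines: kdp ybizy gvo dobn
Hunk 4: at line 1 remove [ybizy,gvo] add [swsv,oro,tyauu] -> 5 lines: kdp swsv oro tyauu dobn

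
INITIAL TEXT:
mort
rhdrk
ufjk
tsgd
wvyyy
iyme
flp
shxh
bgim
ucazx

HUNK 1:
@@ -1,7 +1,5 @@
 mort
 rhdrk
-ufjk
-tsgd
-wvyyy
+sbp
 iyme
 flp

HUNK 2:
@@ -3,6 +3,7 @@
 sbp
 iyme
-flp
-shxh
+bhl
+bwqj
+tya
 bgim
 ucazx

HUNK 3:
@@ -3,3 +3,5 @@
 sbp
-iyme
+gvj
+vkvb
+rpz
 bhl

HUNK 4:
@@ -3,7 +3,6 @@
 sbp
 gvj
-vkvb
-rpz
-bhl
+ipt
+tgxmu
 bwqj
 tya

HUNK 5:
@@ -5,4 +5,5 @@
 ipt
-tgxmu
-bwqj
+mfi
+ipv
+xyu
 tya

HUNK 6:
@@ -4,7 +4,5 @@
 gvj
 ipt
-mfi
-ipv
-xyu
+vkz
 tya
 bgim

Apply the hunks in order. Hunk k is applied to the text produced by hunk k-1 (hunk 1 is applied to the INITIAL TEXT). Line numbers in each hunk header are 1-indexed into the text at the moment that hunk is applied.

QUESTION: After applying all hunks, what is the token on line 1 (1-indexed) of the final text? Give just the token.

Hunk 1: at line 1 remove [ufjk,tsgd,wvyyy] add [sbp] -> 8 lines: mort rhdrk sbp iyme flp shxh bgim ucazx
Hunk 2: at line 3 remove [flp,shxh] add [bhl,bwqj,tya] -> 9 lines: mort rhdrk sbp iyme bhl bwqj tya bgim ucazx
Hunk 3: at line 3 remove [iyme] add [gvj,vkvb,rpz] -> 11 lines: mort rhdrk sbp gvj vkvb rpz bhl bwqj tya bgim ucazx
Hunk 4: at line 3 remove [vkvb,rpz,bhl] add [ipt,tgxmu] -> 10 lines: mort rhdrk sbp gvj ipt tgxmu bwqj tya bgim ucazx
Hunk 5: at line 5 remove [tgxmu,bwqj] add [mfi,ipv,xyu] -> 11 lines: mort rhdrk sbp gvj ipt mfi ipv xyu tya bgim ucazx
Hunk 6: at line 4 remove [mfi,ipv,xyu] add [vkz] -> 9 lines: mort rhdrk sbp gvj ipt vkz tya bgim ucazx
Final line 1: mort

Answer: mort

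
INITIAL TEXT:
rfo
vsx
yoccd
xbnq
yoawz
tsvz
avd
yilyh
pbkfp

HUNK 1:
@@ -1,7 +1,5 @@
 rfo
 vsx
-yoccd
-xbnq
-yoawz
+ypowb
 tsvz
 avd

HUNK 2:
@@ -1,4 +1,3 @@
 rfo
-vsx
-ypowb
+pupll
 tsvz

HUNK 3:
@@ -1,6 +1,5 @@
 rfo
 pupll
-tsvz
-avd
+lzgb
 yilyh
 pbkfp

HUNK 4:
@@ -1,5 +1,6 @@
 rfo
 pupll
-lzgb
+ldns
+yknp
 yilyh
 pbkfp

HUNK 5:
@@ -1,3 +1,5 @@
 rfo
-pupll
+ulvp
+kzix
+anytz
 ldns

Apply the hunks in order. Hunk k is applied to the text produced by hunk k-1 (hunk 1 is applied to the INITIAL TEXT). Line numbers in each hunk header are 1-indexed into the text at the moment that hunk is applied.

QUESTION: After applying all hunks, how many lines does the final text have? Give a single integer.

Answer: 8

Derivation:
Hunk 1: at line 1 remove [yoccd,xbnq,yoawz] add [ypowb] -> 7 lines: rfo vsx ypowb tsvz avd yilyh pbkfp
Hunk 2: at line 1 remove [vsx,ypowb] add [pupll] -> 6 lines: rfo pupll tsvz avd yilyh pbkfp
Hunk 3: at line 1 remove [tsvz,avd] add [lzgb] -> 5 lines: rfo pupll lzgb yilyh pbkfp
Hunk 4: at line 1 remove [lzgb] add [ldns,yknp] -> 6 lines: rfo pupll ldns yknp yilyh pbkfp
Hunk 5: at line 1 remove [pupll] add [ulvp,kzix,anytz] -> 8 lines: rfo ulvp kzix anytz ldns yknp yilyh pbkfp
Final line count: 8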